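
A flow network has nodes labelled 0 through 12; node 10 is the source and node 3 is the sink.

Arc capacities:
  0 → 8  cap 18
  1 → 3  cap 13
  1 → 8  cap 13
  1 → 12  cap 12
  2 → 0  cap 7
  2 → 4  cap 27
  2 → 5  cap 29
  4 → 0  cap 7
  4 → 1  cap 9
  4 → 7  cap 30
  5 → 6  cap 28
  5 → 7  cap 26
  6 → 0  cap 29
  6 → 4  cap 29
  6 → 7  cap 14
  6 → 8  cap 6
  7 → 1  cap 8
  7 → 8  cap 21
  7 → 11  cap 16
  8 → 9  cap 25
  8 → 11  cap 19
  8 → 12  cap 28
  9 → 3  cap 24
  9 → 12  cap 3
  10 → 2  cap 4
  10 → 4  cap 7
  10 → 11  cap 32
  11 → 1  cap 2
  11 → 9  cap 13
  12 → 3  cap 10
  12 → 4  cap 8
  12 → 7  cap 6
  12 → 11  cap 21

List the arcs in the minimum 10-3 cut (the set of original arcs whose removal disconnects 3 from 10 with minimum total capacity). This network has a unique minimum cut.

Min-cut arcs: {(10,2), (10,4), (11,1), (11,9)} (total capacity 26)

augment #1: 10→4→1→3 push 7
augment #2: 10→11→1→3 push 2
augment #3: 10→11→9→3 push 13
augment #4: 10→2→4→1→3 push 2
augment #5: 10→2→0→8→9→3 push 2
max flow = 26; residual-reachable set from 10 gives S-side
cut edges (S→T): {(10,2), (10,4), (11,1), (11,9)} total cap 26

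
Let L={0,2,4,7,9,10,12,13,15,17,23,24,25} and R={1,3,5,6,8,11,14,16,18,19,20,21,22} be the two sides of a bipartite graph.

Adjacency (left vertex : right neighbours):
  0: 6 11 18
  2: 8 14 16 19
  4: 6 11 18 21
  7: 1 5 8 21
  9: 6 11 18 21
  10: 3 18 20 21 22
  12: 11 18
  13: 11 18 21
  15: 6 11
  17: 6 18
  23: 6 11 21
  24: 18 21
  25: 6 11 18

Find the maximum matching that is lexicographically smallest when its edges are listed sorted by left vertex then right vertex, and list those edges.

|M| = 7 (so the lex-smallest maximum matching has 7 edges)
process left vertices in ascending order; for each, take the smallest-labelled available neighbour that still permits 7 edges overall, or leave it unmatched if none does
lex-smallest matching: {0-6, 2-8, 4-11, 7-1, 9-18, 10-3, 13-21}

Lex-smallest maximum matching: {(0,6), (2,8), (4,11), (7,1), (9,18), (10,3), (13,21)}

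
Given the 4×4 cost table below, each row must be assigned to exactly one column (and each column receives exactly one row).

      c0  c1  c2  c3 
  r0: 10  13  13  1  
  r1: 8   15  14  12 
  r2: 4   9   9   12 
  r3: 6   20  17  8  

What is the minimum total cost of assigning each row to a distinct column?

optimal assignment: row0→col3 (cost 1), row1→col2 (cost 14), row2→col1 (cost 9), row3→col0 (cost 6)
total = 1 + 14 + 9 + 6 = 30

Minimum assignment cost: 30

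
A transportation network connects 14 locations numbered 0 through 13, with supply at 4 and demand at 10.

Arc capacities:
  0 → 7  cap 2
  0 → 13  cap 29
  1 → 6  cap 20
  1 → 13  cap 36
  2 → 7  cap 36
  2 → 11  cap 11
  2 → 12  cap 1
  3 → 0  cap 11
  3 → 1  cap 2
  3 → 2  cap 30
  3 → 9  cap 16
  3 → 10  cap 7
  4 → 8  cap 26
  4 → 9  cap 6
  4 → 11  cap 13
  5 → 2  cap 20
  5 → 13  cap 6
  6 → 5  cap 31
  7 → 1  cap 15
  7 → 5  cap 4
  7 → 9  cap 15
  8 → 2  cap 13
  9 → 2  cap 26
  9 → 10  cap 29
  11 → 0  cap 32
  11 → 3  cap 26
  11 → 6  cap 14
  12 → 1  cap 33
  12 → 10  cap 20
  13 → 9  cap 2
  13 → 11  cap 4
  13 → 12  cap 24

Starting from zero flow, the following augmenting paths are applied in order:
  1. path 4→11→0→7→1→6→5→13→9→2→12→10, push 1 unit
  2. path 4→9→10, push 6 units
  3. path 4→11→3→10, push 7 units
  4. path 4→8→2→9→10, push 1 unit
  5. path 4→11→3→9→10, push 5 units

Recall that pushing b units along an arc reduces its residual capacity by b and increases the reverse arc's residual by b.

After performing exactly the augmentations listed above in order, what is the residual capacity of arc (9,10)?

Residual capacity of (9,10): 17

after path 1 (4→11→0→7→1→6→5→13→9→2→12→10, push 1): res(9,10)=29
after path 2 (4→9→10, push 6): res(9,10)=23
after path 3 (4→11→3→10, push 7): res(9,10)=23
after path 4 (4→8→2→9→10, push 1): res(9,10)=22
after path 5 (4→11→3→9→10, push 5): res(9,10)=17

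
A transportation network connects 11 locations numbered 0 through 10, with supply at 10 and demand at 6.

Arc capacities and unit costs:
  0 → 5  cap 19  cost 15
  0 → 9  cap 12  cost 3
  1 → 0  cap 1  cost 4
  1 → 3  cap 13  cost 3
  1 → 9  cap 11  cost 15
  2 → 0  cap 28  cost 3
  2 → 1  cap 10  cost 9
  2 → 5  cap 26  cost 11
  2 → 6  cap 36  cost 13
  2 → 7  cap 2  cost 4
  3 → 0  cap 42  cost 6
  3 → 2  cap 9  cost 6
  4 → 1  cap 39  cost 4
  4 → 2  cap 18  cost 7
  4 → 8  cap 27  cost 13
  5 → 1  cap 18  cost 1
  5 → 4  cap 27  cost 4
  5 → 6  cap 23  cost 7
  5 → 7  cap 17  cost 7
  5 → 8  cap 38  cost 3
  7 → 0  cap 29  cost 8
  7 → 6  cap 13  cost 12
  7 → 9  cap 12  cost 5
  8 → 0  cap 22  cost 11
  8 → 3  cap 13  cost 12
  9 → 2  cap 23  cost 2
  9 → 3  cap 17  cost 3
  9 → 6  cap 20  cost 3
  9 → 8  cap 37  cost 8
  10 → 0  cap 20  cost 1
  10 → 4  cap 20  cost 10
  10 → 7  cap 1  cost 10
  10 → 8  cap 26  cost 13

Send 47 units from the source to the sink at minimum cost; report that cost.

shortest-cost path #1: 10→0→9→6 push 12 @ unit cost 7 (adds 84)
shortest-cost path #2: 10→7→9→6 push 1 @ unit cost 18 (adds 18)
shortest-cost path #3: 10→0→5→6 push 8 @ unit cost 23 (adds 184)
shortest-cost path #4: 10→4→2→7→9→6 push 2 @ unit cost 29 (adds 58)
shortest-cost path #5: 10→4→2→6 push 16 @ unit cost 30 (adds 480)
shortest-cost path #6: 10→4→1→9→6 push 2 @ unit cost 32 (adds 64)
shortest-cost path #7: 10→8→3→2→6 push 6 @ unit cost 44 (adds 264)
total cost = 1152

Minimum cost for 47 units: 1152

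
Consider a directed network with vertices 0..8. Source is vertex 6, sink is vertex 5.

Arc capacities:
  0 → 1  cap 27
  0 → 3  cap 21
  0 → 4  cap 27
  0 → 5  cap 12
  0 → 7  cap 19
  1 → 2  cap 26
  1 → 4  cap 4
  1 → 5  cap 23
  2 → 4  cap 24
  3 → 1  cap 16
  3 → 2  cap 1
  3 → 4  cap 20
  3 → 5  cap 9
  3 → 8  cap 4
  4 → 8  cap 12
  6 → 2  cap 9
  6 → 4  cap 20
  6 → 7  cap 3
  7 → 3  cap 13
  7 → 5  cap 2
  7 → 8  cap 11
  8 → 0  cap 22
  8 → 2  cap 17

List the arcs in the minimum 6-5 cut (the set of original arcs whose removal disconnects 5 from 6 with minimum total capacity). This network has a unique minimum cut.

Min-cut arcs: {(4,8), (6,7)} (total capacity 15)

augment #1: 6→7→5 push 2
augment #2: 6→7→3→5 push 1
augment #3: 6→4→8→0→5 push 12
max flow = 15; residual-reachable set from 6 gives S-side
cut edges (S→T): {(4,8), (6,7)} total cap 15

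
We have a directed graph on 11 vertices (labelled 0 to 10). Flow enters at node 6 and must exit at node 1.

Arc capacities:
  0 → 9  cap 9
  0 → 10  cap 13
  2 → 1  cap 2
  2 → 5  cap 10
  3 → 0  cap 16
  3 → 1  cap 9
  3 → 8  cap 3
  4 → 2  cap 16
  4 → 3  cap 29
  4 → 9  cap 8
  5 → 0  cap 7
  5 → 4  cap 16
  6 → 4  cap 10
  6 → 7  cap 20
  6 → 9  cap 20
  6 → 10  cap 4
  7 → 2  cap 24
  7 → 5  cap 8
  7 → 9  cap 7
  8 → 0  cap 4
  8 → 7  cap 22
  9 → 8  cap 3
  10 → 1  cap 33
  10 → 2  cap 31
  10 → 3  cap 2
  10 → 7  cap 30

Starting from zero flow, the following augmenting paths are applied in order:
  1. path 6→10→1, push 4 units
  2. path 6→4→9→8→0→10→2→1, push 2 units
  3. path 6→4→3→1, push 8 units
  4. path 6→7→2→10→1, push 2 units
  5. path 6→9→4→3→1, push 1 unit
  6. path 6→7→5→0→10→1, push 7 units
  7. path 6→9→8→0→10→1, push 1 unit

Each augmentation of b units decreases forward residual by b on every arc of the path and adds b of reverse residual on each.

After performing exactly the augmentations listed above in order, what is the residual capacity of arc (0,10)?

Residual capacity of (0,10): 3

after path 1 (6→10→1, push 4): res(0,10)=13
after path 2 (6→4→9→8→0→10→2→1, push 2): res(0,10)=11
after path 3 (6→4→3→1, push 8): res(0,10)=11
after path 4 (6→7→2→10→1, push 2): res(0,10)=11
after path 5 (6→9→4→3→1, push 1): res(0,10)=11
after path 6 (6→7→5→0→10→1, push 7): res(0,10)=4
after path 7 (6→9→8→0→10→1, push 1): res(0,10)=3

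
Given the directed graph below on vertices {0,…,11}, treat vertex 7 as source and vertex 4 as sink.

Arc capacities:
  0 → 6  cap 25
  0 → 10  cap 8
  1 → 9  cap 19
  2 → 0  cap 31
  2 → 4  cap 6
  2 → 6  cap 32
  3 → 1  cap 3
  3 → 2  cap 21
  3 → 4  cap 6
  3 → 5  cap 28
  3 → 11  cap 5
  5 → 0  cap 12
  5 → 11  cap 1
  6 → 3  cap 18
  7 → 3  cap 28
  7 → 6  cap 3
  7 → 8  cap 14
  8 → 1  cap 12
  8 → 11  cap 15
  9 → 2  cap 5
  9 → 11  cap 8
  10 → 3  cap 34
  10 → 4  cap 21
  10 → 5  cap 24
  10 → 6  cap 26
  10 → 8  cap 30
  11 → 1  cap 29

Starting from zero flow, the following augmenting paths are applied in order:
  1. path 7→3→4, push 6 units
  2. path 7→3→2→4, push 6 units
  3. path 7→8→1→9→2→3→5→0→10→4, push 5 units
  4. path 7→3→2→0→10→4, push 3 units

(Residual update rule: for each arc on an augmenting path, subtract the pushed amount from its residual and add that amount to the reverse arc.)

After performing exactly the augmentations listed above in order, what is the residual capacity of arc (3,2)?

Residual capacity of (3,2): 17

after path 1 (7→3→4, push 6): res(3,2)=21
after path 2 (7→3→2→4, push 6): res(3,2)=15
after path 3 (7→8→1→9→2→3→5→0→10→4, push 5): res(3,2)=20
after path 4 (7→3→2→0→10→4, push 3): res(3,2)=17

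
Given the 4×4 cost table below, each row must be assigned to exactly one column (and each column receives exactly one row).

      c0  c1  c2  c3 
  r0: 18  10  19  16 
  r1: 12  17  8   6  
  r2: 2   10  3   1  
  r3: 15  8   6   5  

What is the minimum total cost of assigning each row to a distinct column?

Minimum assignment cost: 24

optimal assignment: row0→col1 (cost 10), row1→col3 (cost 6), row2→col0 (cost 2), row3→col2 (cost 6)
total = 10 + 6 + 2 + 6 = 24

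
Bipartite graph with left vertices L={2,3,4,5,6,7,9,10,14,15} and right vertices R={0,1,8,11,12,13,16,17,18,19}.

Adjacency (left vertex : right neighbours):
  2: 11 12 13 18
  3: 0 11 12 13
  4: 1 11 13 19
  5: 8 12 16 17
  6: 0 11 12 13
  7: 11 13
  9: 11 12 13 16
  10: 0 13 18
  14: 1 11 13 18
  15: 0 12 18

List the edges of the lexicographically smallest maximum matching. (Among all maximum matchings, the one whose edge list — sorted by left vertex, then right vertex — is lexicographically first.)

Lex-smallest maximum matching: {(2,11), (3,0), (4,19), (5,8), (6,12), (7,13), (9,16), (10,18), (14,1)}

|M| = 9 (so the lex-smallest maximum matching has 9 edges)
process left vertices in ascending order; for each, take the smallest-labelled available neighbour that still permits 9 edges overall, or leave it unmatched if none does
lex-smallest matching: {2-11, 3-0, 4-19, 5-8, 6-12, 7-13, 9-16, 10-18, 14-1}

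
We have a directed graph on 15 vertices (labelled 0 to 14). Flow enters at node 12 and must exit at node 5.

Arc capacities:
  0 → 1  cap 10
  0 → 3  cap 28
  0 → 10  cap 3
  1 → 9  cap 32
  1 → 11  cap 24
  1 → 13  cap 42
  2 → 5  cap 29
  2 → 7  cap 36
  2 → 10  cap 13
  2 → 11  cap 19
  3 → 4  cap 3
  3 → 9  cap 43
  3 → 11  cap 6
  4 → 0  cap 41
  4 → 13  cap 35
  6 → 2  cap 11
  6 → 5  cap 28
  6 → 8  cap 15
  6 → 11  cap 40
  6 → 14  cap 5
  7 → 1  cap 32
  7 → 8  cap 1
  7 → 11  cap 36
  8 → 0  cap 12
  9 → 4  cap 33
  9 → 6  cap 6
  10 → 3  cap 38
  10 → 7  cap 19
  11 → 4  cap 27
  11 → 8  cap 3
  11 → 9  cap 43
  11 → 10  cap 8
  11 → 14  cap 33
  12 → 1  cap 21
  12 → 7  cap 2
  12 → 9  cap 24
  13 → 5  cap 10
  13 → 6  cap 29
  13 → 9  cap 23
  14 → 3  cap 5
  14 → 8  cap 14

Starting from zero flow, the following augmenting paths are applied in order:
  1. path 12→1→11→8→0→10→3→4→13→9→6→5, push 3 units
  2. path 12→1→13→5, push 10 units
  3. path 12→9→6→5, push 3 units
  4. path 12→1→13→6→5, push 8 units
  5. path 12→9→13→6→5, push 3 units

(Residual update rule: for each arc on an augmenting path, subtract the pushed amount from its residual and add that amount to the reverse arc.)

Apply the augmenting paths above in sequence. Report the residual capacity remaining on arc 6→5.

after path 1 (12→1→11→8→0→10→3→4→13→9→6→5, push 3): res(6,5)=25
after path 2 (12→1→13→5, push 10): res(6,5)=25
after path 3 (12→9→6→5, push 3): res(6,5)=22
after path 4 (12→1→13→6→5, push 8): res(6,5)=14
after path 5 (12→9→13→6→5, push 3): res(6,5)=11

Residual capacity of (6,5): 11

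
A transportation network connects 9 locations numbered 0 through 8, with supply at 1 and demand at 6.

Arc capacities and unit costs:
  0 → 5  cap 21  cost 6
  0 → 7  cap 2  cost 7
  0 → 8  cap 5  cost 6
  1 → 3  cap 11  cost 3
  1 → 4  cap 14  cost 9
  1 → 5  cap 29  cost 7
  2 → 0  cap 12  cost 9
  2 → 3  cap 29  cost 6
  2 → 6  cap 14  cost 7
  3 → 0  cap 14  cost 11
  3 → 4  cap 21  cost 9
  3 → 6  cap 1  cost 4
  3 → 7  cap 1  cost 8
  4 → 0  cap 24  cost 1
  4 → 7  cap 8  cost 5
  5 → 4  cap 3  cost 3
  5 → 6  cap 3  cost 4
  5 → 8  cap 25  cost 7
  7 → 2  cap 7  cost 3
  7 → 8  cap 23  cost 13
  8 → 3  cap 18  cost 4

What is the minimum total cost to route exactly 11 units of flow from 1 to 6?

Minimum cost for 11 units: 205

shortest-cost path #1: 1→3→6 push 1 @ unit cost 7 (adds 7)
shortest-cost path #2: 1→5→6 push 3 @ unit cost 11 (adds 33)
shortest-cost path #3: 1→3→7→2→6 push 1 @ unit cost 21 (adds 21)
shortest-cost path #4: 1→4→7→2→6 push 6 @ unit cost 24 (adds 144)
total cost = 205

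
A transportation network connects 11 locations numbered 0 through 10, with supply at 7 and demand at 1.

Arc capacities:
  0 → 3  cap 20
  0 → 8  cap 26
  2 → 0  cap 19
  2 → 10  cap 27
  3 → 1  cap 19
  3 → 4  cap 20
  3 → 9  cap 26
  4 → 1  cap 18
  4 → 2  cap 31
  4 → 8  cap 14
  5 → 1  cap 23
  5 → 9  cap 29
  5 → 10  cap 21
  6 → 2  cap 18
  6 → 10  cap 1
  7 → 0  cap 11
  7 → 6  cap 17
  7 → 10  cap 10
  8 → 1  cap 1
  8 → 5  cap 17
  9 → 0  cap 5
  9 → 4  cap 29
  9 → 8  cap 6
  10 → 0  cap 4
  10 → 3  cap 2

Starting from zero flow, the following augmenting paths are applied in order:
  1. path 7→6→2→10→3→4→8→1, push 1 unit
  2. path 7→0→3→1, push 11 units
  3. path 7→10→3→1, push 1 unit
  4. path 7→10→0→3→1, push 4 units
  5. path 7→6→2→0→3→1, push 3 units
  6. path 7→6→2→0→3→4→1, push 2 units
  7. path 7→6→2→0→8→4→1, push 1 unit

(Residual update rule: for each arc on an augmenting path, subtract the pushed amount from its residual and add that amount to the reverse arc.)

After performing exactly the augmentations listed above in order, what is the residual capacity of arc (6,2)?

after path 1 (7→6→2→10→3→4→8→1, push 1): res(6,2)=17
after path 2 (7→0→3→1, push 11): res(6,2)=17
after path 3 (7→10→3→1, push 1): res(6,2)=17
after path 4 (7→10→0→3→1, push 4): res(6,2)=17
after path 5 (7→6→2→0→3→1, push 3): res(6,2)=14
after path 6 (7→6→2→0→3→4→1, push 2): res(6,2)=12
after path 7 (7→6→2→0→8→4→1, push 1): res(6,2)=11

Residual capacity of (6,2): 11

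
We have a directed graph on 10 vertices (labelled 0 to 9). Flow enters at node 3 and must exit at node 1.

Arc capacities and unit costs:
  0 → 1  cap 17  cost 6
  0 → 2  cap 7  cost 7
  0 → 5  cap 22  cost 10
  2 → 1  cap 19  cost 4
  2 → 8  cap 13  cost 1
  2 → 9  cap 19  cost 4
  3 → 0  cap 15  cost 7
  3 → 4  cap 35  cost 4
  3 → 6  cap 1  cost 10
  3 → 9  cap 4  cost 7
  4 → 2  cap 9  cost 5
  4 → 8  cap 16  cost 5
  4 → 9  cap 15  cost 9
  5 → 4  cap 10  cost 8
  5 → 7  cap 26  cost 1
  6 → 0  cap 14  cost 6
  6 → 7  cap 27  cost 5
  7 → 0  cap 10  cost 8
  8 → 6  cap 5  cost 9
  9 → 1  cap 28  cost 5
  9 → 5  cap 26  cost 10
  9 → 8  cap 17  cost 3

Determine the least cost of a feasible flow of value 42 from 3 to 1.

Minimum cost for 42 units: 612

shortest-cost path #1: 3→9→1 push 4 @ unit cost 12 (adds 48)
shortest-cost path #2: 3→0→1 push 15 @ unit cost 13 (adds 195)
shortest-cost path #3: 3→4→2→1 push 9 @ unit cost 13 (adds 117)
shortest-cost path #4: 3→4→9→1 push 14 @ unit cost 18 (adds 252)
total cost = 612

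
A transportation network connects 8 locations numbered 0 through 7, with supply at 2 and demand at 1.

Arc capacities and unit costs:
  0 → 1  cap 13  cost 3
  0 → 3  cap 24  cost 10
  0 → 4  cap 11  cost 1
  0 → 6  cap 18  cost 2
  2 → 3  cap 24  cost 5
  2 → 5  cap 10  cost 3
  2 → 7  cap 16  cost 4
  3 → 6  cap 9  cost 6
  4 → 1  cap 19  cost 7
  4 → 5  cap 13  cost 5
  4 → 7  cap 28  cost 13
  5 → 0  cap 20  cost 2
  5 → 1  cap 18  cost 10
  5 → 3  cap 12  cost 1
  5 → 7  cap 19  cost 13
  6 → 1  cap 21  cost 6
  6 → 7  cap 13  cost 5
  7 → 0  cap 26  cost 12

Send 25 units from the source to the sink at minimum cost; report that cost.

Minimum cost for 25 units: 362

shortest-cost path #1: 2→5→0→1 push 10 @ unit cost 8 (adds 80)
shortest-cost path #2: 2→3→6→1 push 9 @ unit cost 17 (adds 153)
shortest-cost path #3: 2→7→0→1 push 3 @ unit cost 19 (adds 57)
shortest-cost path #4: 2→7→0→4→1 push 3 @ unit cost 24 (adds 72)
total cost = 362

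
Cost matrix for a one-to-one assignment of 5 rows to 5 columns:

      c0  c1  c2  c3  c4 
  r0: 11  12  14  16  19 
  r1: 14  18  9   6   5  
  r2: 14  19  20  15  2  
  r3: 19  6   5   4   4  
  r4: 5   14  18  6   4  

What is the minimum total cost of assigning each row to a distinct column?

optimal assignment: row0→col1 (cost 12), row1→col3 (cost 6), row2→col4 (cost 2), row3→col2 (cost 5), row4→col0 (cost 5)
total = 12 + 6 + 2 + 5 + 5 = 30

Minimum assignment cost: 30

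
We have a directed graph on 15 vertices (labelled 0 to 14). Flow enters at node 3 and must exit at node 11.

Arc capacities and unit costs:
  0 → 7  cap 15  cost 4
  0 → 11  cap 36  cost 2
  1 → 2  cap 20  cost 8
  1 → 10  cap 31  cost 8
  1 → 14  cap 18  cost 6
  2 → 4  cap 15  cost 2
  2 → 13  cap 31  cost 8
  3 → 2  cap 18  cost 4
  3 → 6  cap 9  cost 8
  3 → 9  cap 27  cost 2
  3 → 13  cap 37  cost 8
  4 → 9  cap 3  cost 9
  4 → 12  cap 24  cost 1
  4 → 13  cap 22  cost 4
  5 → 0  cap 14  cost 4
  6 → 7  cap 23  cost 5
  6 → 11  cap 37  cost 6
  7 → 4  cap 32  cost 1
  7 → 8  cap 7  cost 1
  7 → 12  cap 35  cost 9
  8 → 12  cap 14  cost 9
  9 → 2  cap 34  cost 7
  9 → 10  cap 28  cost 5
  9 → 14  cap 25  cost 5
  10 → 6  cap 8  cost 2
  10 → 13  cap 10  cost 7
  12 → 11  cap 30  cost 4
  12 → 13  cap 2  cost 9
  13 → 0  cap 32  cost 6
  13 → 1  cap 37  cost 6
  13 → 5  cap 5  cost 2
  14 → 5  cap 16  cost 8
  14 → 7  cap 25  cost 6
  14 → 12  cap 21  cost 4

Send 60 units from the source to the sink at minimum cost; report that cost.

Minimum cost for 60 units: 844

shortest-cost path #1: 3→2→4→12→11 push 15 @ unit cost 11 (adds 165)
shortest-cost path #2: 3→6→11 push 9 @ unit cost 14 (adds 126)
shortest-cost path #3: 3→9→10→6→11 push 8 @ unit cost 15 (adds 120)
shortest-cost path #4: 3→9→14→12→11 push 15 @ unit cost 15 (adds 225)
shortest-cost path #5: 3→13→0→11 push 13 @ unit cost 16 (adds 208)
total cost = 844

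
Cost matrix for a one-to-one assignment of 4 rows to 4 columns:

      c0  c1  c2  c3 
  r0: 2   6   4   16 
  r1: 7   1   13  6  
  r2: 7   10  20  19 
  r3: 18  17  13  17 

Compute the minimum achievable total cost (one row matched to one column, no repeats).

Minimum assignment cost: 29

optimal assignment: row0→col2 (cost 4), row1→col1 (cost 1), row2→col0 (cost 7), row3→col3 (cost 17)
total = 4 + 1 + 7 + 17 = 29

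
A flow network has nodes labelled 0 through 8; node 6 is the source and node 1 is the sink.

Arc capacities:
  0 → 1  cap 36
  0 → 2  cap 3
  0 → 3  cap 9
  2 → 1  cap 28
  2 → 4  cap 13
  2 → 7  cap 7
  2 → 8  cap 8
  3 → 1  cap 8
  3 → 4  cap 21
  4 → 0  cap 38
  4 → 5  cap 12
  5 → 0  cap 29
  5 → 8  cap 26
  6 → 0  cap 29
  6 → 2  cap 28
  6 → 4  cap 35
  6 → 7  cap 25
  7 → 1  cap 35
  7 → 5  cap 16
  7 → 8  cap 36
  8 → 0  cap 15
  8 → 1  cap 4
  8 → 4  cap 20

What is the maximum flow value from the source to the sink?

augment #1: 6→0→1 bottleneck 29, total now 29
augment #2: 6→2→1 bottleneck 28, total now 57
augment #3: 6→7→1 bottleneck 25, total now 82
augment #4: 6→4→0→1 bottleneck 7, total now 89
augment #5: 6→4→0→3→1 bottleneck 8, total now 97
augment #6: 6→4→5→8→1 bottleneck 4, total now 101
augment #7: 6→4→0→2→7→1 bottleneck 3, total now 104

Maximum flow value: 104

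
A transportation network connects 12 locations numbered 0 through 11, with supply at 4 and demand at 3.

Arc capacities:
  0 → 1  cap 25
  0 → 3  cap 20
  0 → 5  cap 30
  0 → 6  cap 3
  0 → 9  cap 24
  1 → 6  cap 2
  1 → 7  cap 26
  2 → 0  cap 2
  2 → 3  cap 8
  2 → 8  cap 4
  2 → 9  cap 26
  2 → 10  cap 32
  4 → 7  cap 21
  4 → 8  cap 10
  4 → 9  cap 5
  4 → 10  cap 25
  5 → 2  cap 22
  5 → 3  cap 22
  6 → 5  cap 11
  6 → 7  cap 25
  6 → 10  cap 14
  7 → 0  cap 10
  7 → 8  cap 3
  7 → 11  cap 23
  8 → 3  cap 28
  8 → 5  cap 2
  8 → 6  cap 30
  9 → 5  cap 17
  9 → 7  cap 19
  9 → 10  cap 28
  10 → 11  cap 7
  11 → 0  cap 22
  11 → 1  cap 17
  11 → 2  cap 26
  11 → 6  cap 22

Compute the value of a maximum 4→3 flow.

augment #1: 4→8→3 bottleneck 10, total now 10
augment #2: 4→7→0→3 bottleneck 10, total now 20
augment #3: 4→7→8→3 bottleneck 3, total now 23
augment #4: 4→9→5→3 bottleneck 5, total now 28
augment #5: 4→7→11→0→3 bottleneck 8, total now 36
augment #6: 4→10→11→0→3 bottleneck 2, total now 38
augment #7: 4→10→11→2→3 bottleneck 5, total now 43

Maximum flow value: 43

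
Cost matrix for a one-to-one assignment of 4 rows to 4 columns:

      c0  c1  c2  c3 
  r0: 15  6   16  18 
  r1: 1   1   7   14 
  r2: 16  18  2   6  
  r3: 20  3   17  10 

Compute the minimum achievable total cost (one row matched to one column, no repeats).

Minimum assignment cost: 19

optimal assignment: row0→col1 (cost 6), row1→col0 (cost 1), row2→col2 (cost 2), row3→col3 (cost 10)
total = 6 + 1 + 2 + 10 = 19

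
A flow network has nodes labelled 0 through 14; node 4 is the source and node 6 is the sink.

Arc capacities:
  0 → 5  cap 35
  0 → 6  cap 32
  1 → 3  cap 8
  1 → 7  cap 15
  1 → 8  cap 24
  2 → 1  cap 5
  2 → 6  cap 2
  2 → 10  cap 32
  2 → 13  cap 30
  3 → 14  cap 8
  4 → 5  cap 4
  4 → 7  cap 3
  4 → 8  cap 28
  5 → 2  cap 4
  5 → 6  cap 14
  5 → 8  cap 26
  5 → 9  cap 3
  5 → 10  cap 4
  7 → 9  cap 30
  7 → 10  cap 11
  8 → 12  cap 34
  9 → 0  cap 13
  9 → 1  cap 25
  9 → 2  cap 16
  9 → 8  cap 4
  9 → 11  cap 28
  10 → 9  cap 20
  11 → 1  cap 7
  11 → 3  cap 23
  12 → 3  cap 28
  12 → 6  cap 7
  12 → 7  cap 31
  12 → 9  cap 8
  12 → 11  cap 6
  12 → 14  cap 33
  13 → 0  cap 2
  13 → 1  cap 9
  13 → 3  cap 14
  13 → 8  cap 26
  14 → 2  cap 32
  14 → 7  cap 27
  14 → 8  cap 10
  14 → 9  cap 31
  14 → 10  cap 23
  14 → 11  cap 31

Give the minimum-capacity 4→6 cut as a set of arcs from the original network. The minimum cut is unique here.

augment #1: 4→5→6 push 4
augment #2: 4→8→12→6 push 7
augment #3: 4→7→9→0→6 push 3
augment #4: 4→8→12→9→0→6 push 8
augment #5: 4→8→12→14→2→6 push 2
augment #6: 4→8→12→7→9→0→6 push 2
augment #7: 4→8→12→14→2→13→0→6 push 2
max flow = 28; residual-reachable set from 4 gives S-side
cut edges (S→T): {(2,6), (4,5), (9,0), (12,6), (13,0)} total cap 28

Min-cut arcs: {(2,6), (4,5), (9,0), (12,6), (13,0)} (total capacity 28)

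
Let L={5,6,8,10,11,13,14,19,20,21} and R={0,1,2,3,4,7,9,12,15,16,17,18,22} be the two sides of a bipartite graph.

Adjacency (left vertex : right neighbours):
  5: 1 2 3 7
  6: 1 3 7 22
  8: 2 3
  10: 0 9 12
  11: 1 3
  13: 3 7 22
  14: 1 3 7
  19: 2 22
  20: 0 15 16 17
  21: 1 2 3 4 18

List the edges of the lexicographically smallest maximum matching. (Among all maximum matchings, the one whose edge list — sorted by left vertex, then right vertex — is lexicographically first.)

Lex-smallest maximum matching: {(5,1), (6,3), (8,2), (10,0), (13,7), (19,22), (20,15), (21,4)}

|M| = 8 (so the lex-smallest maximum matching has 8 edges)
process left vertices in ascending order; for each, take the smallest-labelled available neighbour that still permits 8 edges overall, or leave it unmatched if none does
lex-smallest matching: {5-1, 6-3, 8-2, 10-0, 13-7, 19-22, 20-15, 21-4}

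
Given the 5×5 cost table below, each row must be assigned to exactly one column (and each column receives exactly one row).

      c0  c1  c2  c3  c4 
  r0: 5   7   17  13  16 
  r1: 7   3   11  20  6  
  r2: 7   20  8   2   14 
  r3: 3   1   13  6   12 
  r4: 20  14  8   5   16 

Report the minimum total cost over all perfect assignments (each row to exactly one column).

Minimum assignment cost: 22

optimal assignment: row0→col0 (cost 5), row1→col4 (cost 6), row2→col3 (cost 2), row3→col1 (cost 1), row4→col2 (cost 8)
total = 5 + 6 + 2 + 1 + 8 = 22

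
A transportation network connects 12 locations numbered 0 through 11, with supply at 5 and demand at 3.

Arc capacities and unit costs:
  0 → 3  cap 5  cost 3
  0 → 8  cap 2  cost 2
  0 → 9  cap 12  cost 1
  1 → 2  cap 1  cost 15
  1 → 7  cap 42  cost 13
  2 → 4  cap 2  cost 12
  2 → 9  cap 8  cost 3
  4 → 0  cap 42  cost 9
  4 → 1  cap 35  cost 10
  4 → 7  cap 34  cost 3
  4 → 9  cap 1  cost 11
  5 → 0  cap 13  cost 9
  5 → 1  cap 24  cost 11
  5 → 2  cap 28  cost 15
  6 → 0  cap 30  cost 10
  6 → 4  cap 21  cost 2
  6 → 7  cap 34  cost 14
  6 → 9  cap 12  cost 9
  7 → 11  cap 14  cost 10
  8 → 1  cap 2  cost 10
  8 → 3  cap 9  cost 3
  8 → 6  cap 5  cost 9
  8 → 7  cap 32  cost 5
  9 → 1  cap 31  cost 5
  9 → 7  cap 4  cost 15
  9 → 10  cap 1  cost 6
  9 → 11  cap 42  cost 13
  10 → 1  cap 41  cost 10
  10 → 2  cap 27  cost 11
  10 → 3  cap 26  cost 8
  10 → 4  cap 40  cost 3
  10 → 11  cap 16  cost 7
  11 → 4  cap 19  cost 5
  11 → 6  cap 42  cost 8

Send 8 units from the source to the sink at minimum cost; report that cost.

Minimum cost for 8 units: 112

shortest-cost path #1: 5→0→3 push 5 @ unit cost 12 (adds 60)
shortest-cost path #2: 5→0→8→3 push 2 @ unit cost 14 (adds 28)
shortest-cost path #3: 5→0→9→10→3 push 1 @ unit cost 24 (adds 24)
total cost = 112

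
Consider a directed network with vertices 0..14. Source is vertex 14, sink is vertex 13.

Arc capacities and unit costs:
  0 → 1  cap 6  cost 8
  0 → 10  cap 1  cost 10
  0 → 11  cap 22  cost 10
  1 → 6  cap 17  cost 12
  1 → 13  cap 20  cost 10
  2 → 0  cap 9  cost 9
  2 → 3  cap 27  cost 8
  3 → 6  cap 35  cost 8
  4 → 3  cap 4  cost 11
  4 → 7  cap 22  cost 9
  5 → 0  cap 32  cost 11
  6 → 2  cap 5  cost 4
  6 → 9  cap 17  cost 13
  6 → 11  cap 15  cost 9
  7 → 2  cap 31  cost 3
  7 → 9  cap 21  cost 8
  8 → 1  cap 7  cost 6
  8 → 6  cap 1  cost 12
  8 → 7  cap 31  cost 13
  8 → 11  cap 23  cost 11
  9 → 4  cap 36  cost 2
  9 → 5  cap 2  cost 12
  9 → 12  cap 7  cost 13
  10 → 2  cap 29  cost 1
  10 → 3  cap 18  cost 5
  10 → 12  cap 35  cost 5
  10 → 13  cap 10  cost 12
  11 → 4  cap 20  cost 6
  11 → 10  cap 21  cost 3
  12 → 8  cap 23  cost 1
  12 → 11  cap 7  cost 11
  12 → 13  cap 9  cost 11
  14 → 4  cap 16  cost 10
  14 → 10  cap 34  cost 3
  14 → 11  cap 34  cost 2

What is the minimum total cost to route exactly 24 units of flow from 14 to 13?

shortest-cost path #1: 14→10→13 push 10 @ unit cost 15 (adds 150)
shortest-cost path #2: 14→10→12→13 push 9 @ unit cost 19 (adds 171)
shortest-cost path #3: 14→10→12→8→1→13 push 5 @ unit cost 25 (adds 125)
total cost = 446

Minimum cost for 24 units: 446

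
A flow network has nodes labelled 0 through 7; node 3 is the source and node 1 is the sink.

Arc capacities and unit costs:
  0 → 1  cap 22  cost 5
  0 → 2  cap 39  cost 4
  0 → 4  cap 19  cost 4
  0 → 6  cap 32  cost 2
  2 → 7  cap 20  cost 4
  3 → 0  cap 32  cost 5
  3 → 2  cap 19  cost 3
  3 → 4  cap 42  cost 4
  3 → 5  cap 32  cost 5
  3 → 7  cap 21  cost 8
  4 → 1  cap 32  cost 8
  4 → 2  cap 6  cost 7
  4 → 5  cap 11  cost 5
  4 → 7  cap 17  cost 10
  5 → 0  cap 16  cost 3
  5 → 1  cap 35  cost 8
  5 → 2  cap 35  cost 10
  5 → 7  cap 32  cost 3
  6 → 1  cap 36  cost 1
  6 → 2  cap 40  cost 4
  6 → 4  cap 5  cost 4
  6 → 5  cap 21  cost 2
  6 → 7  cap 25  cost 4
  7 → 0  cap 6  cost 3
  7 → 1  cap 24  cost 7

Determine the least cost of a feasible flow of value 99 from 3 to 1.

Minimum cost for 99 units: 1098

shortest-cost path #1: 3→0→6→1 push 32 @ unit cost 8 (adds 256)
shortest-cost path #2: 3→4→1 push 32 @ unit cost 12 (adds 384)
shortest-cost path #3: 3→5→1 push 32 @ unit cost 13 (adds 416)
shortest-cost path #4: 3→2→7→1 push 3 @ unit cost 14 (adds 42)
total cost = 1098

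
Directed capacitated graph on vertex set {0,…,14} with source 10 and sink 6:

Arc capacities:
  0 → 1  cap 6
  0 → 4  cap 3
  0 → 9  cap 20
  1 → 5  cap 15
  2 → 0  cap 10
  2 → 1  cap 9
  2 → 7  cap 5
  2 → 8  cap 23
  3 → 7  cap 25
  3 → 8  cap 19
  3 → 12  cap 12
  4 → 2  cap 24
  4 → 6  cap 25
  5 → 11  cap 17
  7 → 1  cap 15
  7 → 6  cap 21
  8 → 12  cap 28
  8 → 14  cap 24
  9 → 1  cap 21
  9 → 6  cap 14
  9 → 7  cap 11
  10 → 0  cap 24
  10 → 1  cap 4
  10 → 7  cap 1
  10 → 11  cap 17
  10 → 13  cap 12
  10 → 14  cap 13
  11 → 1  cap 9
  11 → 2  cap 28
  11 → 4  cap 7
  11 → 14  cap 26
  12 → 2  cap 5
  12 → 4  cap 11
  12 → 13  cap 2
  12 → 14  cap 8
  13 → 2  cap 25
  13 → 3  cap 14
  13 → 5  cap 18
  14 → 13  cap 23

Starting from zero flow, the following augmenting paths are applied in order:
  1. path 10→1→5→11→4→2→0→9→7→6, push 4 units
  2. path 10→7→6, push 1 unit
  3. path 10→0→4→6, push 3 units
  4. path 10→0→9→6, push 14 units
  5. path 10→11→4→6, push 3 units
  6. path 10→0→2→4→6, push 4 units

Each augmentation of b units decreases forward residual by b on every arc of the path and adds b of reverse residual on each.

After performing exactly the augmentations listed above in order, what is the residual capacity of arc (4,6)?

Residual capacity of (4,6): 15

after path 1 (10→1→5→11→4→2→0→9→7→6, push 4): res(4,6)=25
after path 2 (10→7→6, push 1): res(4,6)=25
after path 3 (10→0→4→6, push 3): res(4,6)=22
after path 4 (10→0→9→6, push 14): res(4,6)=22
after path 5 (10→11→4→6, push 3): res(4,6)=19
after path 6 (10→0→2→4→6, push 4): res(4,6)=15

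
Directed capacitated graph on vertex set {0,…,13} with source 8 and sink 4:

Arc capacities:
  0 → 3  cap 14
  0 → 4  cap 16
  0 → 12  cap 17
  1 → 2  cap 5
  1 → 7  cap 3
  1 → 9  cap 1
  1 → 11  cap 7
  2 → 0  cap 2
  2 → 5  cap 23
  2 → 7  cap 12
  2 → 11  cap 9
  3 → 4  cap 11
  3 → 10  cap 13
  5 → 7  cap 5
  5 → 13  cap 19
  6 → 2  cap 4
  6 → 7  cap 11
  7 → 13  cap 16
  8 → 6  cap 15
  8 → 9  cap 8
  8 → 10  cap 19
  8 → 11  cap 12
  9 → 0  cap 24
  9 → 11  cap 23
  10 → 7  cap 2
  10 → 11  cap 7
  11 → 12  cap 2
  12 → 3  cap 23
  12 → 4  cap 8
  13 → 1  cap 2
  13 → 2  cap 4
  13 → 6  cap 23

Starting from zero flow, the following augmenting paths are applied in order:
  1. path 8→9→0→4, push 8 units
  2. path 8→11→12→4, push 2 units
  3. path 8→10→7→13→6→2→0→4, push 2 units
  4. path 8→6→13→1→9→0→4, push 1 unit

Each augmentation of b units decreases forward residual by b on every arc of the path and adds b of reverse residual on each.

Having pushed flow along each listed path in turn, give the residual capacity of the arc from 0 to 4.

after path 1 (8→9→0→4, push 8): res(0,4)=8
after path 2 (8→11→12→4, push 2): res(0,4)=8
after path 3 (8→10→7→13→6→2→0→4, push 2): res(0,4)=6
after path 4 (8→6→13→1→9→0→4, push 1): res(0,4)=5

Residual capacity of (0,4): 5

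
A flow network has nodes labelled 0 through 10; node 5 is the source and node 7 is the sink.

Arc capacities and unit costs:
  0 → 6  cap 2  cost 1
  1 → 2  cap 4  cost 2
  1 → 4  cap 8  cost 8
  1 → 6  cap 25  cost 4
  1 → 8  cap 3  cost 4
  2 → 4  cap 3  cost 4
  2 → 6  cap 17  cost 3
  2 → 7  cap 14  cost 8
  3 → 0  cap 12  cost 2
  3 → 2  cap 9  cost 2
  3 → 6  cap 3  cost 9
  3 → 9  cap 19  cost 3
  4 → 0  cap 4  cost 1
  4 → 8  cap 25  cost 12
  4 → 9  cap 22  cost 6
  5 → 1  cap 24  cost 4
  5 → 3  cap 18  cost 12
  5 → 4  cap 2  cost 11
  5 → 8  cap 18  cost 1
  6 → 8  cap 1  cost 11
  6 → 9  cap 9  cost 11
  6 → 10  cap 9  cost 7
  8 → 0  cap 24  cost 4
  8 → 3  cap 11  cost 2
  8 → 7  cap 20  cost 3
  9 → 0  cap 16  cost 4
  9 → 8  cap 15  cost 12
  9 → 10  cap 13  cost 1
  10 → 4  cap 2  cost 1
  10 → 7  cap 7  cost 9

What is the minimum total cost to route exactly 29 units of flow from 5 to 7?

Minimum cost for 29 units: 258

shortest-cost path #1: 5→8→7 push 18 @ unit cost 4 (adds 72)
shortest-cost path #2: 5→1→8→7 push 2 @ unit cost 11 (adds 22)
shortest-cost path #3: 5→1→2→7 push 4 @ unit cost 14 (adds 56)
shortest-cost path #4: 5→1→8→3→2→7 push 1 @ unit cost 20 (adds 20)
shortest-cost path #5: 5→3→2→7 push 4 @ unit cost 22 (adds 88)
total cost = 258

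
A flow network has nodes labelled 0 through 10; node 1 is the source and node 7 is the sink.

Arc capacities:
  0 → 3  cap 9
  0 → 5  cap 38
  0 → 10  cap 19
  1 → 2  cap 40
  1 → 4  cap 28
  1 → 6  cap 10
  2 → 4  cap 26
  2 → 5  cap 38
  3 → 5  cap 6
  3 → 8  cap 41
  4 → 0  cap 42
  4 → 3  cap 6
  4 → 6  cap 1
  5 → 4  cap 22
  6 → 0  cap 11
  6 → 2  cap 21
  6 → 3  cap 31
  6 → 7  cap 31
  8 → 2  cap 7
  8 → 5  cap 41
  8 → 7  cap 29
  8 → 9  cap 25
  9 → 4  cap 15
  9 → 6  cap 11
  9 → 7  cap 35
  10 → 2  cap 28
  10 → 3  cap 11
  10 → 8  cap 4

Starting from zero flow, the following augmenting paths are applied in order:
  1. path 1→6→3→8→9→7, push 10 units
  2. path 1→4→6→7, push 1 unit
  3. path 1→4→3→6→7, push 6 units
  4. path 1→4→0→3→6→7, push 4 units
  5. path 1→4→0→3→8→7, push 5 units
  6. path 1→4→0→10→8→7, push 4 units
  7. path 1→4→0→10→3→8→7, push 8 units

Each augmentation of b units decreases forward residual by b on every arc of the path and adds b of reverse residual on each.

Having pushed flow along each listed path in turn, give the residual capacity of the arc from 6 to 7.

Residual capacity of (6,7): 20

after path 1 (1→6→3→8→9→7, push 10): res(6,7)=31
after path 2 (1→4→6→7, push 1): res(6,7)=30
after path 3 (1→4→3→6→7, push 6): res(6,7)=24
after path 4 (1→4→0→3→6→7, push 4): res(6,7)=20
after path 5 (1→4→0→3→8→7, push 5): res(6,7)=20
after path 6 (1→4→0→10→8→7, push 4): res(6,7)=20
after path 7 (1→4→0→10→3→8→7, push 8): res(6,7)=20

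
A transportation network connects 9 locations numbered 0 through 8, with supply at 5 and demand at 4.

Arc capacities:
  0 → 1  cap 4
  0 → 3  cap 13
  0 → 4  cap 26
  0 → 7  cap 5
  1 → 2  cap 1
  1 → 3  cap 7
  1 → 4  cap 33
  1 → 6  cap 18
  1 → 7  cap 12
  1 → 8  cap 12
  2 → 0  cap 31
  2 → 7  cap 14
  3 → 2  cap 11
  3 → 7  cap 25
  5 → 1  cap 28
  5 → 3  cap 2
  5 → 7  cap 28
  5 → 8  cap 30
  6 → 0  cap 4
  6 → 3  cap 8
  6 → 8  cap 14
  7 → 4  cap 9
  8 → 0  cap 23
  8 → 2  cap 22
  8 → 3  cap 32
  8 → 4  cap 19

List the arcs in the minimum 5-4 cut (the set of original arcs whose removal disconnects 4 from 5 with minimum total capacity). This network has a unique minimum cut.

augment #1: 5→1→4 push 28
augment #2: 5→7→4 push 9
augment #3: 5→8→4 push 19
augment #4: 5→8→0→4 push 11
augment #5: 5→3→2→0→4 push 2
max flow = 69; residual-reachable set from 5 gives S-side
cut edges (S→T): {(5,1), (5,3), (5,8), (7,4)} total cap 69

Min-cut arcs: {(5,1), (5,3), (5,8), (7,4)} (total capacity 69)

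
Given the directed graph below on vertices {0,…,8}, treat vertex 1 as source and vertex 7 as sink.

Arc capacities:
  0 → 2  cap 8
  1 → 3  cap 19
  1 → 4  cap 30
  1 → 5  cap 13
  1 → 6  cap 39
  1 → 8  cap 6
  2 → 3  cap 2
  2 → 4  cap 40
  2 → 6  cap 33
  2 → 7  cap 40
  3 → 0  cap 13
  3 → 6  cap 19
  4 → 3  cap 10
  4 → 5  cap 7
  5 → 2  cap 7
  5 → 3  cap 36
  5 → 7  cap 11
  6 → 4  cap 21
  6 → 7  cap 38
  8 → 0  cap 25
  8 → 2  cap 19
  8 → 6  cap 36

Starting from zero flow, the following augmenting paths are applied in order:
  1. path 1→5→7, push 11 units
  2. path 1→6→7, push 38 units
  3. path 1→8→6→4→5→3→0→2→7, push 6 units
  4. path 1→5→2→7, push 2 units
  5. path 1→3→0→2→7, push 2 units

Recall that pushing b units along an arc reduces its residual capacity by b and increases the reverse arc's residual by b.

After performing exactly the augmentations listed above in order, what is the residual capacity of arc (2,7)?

after path 1 (1→5→7, push 11): res(2,7)=40
after path 2 (1→6→7, push 38): res(2,7)=40
after path 3 (1→8→6→4→5→3→0→2→7, push 6): res(2,7)=34
after path 4 (1→5→2→7, push 2): res(2,7)=32
after path 5 (1→3→0→2→7, push 2): res(2,7)=30

Residual capacity of (2,7): 30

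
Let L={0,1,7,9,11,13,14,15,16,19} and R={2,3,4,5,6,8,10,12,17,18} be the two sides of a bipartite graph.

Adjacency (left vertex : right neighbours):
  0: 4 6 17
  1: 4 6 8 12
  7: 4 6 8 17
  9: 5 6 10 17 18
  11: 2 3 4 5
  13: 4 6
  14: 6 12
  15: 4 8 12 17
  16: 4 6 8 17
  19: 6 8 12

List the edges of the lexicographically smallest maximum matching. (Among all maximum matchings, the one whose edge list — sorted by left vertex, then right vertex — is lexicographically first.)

|M| = 7 (so the lex-smallest maximum matching has 7 edges)
process left vertices in ascending order; for each, take the smallest-labelled available neighbour that still permits 7 edges overall, or leave it unmatched if none does
lex-smallest matching: {0-4, 1-6, 7-8, 9-5, 11-2, 14-12, 15-17}

Lex-smallest maximum matching: {(0,4), (1,6), (7,8), (9,5), (11,2), (14,12), (15,17)}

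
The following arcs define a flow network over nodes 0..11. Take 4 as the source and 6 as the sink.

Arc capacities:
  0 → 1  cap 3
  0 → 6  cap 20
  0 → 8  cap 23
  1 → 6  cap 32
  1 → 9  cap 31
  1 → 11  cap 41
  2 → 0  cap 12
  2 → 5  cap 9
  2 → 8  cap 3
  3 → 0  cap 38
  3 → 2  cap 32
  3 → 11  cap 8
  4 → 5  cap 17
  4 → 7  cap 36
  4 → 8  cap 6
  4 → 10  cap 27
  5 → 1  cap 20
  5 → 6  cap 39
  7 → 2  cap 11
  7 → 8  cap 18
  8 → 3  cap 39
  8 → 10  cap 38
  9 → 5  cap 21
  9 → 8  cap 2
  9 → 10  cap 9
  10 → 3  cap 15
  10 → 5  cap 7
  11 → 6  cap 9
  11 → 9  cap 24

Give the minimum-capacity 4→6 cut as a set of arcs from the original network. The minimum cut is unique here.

augment #1: 4→5→6 push 17
augment #2: 4→10→5→6 push 7
augment #3: 4→7→2→0→6 push 11
augment #4: 4→8→3→0→6 push 6
augment #5: 4→10→3→0→6 push 3
augment #6: 4→10→3→11→6 push 8
augment #7: 4→10→3→0→1→6 push 3
augment #8: 4→10→3→2→5→6 push 1
augment #9: 4→7→8→3→2→5→6 push 8
max flow = 64; residual-reachable set from 4 gives S-side
cut edges (S→T): {(0,1), (0,6), (2,5), (3,11), (4,5), (10,5)} total cap 64

Min-cut arcs: {(0,1), (0,6), (2,5), (3,11), (4,5), (10,5)} (total capacity 64)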